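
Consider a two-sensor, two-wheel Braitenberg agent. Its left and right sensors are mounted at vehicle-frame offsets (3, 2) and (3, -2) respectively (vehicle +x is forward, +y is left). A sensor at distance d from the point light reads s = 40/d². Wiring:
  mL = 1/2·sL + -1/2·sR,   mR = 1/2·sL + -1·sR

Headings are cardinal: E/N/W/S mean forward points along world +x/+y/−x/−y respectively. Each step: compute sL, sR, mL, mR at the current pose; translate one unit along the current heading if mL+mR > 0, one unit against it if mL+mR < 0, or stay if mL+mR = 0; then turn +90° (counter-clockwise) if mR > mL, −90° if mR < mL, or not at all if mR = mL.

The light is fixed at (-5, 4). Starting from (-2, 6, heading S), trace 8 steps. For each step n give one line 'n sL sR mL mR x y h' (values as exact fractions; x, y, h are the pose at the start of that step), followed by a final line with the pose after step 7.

0 20/13 20 -120/13 -250/13 -2 6 S
1 40 8/5 96/5 92/5 -2 7 W
2 10/9 10/13 20/117 -25/117 -3 7 N
3 40/41 8/5 -64/205 -228/205 -3 6 E
4 4 20 -8 -18 -4 6 S
5 8 40/29 96/29 76/29 -4 7 W
6 1 1 0 -1/2 -5 7 N
7 8/5 40/9 -64/45 -164/45 -5 6 E
final -6 6 S

n=0: pose=(-2,6,S); sL=20/13, sR=20; mL=-120/13, mR=-250/13; mL+mR=-370/13 → advance -1; mR−mL=-10 → turn -1·90°
n=1: pose=(-2,7,W); sL=40, sR=8/5; mL=96/5, mR=92/5; mL+mR=188/5 → advance +1; mR−mL=-4/5 → turn -1·90°
n=2: pose=(-3,7,N); sL=10/9, sR=10/13; mL=20/117, mR=-25/117; mL+mR=-5/117 → advance -1; mR−mL=-5/13 → turn -1·90°
n=3: pose=(-3,6,E); sL=40/41, sR=8/5; mL=-64/205, mR=-228/205; mL+mR=-292/205 → advance -1; mR−mL=-4/5 → turn -1·90°
n=4: pose=(-4,6,S); sL=4, sR=20; mL=-8, mR=-18; mL+mR=-26 → advance -1; mR−mL=-10 → turn -1·90°
n=5: pose=(-4,7,W); sL=8, sR=40/29; mL=96/29, mR=76/29; mL+mR=172/29 → advance +1; mR−mL=-20/29 → turn -1·90°
n=6: pose=(-5,7,N); sL=1, sR=1; mL=0, mR=-1/2; mL+mR=-1/2 → advance -1; mR−mL=-1/2 → turn -1·90°
n=7: pose=(-5,6,E); sL=8/5, sR=40/9; mL=-64/45, mR=-164/45; mL+mR=-76/15 → advance -1; mR−mL=-20/9 → turn -1·90°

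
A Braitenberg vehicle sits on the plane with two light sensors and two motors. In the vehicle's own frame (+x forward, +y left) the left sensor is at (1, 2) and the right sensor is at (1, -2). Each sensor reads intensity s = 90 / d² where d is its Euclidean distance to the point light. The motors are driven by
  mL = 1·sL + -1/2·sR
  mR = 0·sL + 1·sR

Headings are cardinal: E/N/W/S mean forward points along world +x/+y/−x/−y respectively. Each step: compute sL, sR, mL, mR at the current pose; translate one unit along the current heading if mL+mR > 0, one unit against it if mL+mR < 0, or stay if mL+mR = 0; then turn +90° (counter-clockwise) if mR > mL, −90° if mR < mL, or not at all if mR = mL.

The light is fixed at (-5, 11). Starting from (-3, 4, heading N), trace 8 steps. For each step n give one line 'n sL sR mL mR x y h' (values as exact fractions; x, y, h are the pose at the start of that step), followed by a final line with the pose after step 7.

n=0: pose=(-3,4,N); sL=5/2, sR=45/26; mL=85/52, mR=45/26; mL+mR=175/52 → advance +1; mR−mL=5/52 → turn +1·90°
n=1: pose=(-3,5,W); sL=18/13, sR=90/17; mL=-279/221, mR=90/17; mL+mR=891/221 → advance +1; mR−mL=1449/221 → turn +1·90°
n=2: pose=(-4,5,S); sL=45/29, sR=9/5; mL=189/290, mR=9/5; mL+mR=711/290 → advance +1; mR−mL=333/290 → turn +1·90°
n=3: pose=(-4,4,E); sL=90/29, sR=18/17; mL=1269/493, mR=18/17; mL+mR=1791/493 → advance +1; mR−mL=-747/493 → turn -1·90°
n=4: pose=(-3,4,S); sL=9/8, sR=45/32; mL=27/64, mR=45/32; mL+mR=117/64 → advance +1; mR−mL=63/64 → turn +1·90°
n=5: pose=(-3,3,E); sL=2, sR=90/109; mL=173/109, mR=90/109; mL+mR=263/109 → advance +1; mR−mL=-83/109 → turn -1·90°
n=6: pose=(-2,3,S); sL=45/53, sR=45/41; mL=1305/4346, mR=45/41; mL+mR=6075/4346 → advance +1; mR−mL=3465/4346 → turn +1·90°
n=7: pose=(-2,2,E); sL=18/13, sR=90/137; mL=1881/1781, mR=90/137; mL+mR=3051/1781 → advance +1; mR−mL=-711/1781 → turn -1·90°

0 5/2 45/26 85/52 45/26 -3 4 N
1 18/13 90/17 -279/221 90/17 -3 5 W
2 45/29 9/5 189/290 9/5 -4 5 S
3 90/29 18/17 1269/493 18/17 -4 4 E
4 9/8 45/32 27/64 45/32 -3 4 S
5 2 90/109 173/109 90/109 -3 3 E
6 45/53 45/41 1305/4346 45/41 -2 3 S
7 18/13 90/137 1881/1781 90/137 -2 2 E
final -1 2 S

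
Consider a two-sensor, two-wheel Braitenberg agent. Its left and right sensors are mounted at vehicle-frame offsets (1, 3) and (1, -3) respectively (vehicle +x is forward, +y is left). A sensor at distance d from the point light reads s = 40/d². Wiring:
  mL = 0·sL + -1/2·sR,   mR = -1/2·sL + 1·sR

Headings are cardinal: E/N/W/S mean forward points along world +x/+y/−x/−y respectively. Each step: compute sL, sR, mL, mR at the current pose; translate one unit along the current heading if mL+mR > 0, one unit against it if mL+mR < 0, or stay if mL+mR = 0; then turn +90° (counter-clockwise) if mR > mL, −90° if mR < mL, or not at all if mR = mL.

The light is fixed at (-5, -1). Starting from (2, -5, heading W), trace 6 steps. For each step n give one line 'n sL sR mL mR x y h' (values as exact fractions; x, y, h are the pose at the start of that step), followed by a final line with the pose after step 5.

0 8/17 40/37 -20/37 532/629 2 -5 W
1 20/53 20/17 -10/17 890/901 1 -5 S
2 40/53 40/113 -20/113 -140/5989 1 -6 E
3 2 1/2 -1/4 -1/2 0 -6 N
4 8/9 40/117 -20/117 -4/39 0 -7 E
5 20/13 20/37 -10/37 -110/481 -1 -7 N
final -1 -8 W

n=0: pose=(2,-5,W); sL=8/17, sR=40/37; mL=-20/37, mR=532/629; mL+mR=192/629 → advance +1; mR−mL=872/629 → turn +1·90°
n=1: pose=(1,-5,S); sL=20/53, sR=20/17; mL=-10/17, mR=890/901; mL+mR=360/901 → advance +1; mR−mL=1420/901 → turn +1·90°
n=2: pose=(1,-6,E); sL=40/53, sR=40/113; mL=-20/113, mR=-140/5989; mL+mR=-1200/5989 → advance -1; mR−mL=920/5989 → turn +1·90°
n=3: pose=(0,-6,N); sL=2, sR=1/2; mL=-1/4, mR=-1/2; mL+mR=-3/4 → advance -1; mR−mL=-1/4 → turn -1·90°
n=4: pose=(0,-7,E); sL=8/9, sR=40/117; mL=-20/117, mR=-4/39; mL+mR=-32/117 → advance -1; mR−mL=8/117 → turn +1·90°
n=5: pose=(-1,-7,N); sL=20/13, sR=20/37; mL=-10/37, mR=-110/481; mL+mR=-240/481 → advance -1; mR−mL=20/481 → turn +1·90°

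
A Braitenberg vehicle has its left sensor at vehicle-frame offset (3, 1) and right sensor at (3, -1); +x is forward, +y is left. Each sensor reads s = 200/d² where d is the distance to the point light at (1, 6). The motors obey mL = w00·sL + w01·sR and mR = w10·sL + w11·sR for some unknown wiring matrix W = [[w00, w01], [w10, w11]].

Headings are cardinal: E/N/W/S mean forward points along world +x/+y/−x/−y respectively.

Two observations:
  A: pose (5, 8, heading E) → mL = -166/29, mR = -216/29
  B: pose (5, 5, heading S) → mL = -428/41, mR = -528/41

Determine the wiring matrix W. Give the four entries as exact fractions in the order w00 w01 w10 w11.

-1/2 -1 -1 -1

obs A: pose=(5,8,E) → sL=100/29, sR=4, mL=-166/29, mR=-216/29
obs B: pose=(5,5,S) → sL=200/41, sR=8, mL=-428/41, mR=-528/41
sensor matrix S = [[100/29, 4], [200/41, 8]]; det S = 9600/1189
solve [mL_A; mL_B] = S·[w00; w01] and [mR_A; mR_B] = S·[w10; w11]:
  w00 = -1/2, w01 = -1, w10 = -1, w11 = -1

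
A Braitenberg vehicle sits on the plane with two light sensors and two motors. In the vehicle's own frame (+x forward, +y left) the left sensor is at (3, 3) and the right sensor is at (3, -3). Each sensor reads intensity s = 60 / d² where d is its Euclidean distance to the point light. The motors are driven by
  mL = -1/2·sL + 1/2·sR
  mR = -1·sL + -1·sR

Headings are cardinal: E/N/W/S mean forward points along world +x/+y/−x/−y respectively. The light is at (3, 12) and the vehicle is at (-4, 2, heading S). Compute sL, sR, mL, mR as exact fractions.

left sensor world pos  = (-1, -1); dL² = 185
right sensor world pos = (-7, -1); dR² = 269
sL = 60/185 = 12/37
sR = 60/269 = 60/269
mL = -1/2·sL + 1/2·sR = -504/9953
mR = -1·sL + -1·sR = -5448/9953

12/37 60/269 -504/9953 -5448/9953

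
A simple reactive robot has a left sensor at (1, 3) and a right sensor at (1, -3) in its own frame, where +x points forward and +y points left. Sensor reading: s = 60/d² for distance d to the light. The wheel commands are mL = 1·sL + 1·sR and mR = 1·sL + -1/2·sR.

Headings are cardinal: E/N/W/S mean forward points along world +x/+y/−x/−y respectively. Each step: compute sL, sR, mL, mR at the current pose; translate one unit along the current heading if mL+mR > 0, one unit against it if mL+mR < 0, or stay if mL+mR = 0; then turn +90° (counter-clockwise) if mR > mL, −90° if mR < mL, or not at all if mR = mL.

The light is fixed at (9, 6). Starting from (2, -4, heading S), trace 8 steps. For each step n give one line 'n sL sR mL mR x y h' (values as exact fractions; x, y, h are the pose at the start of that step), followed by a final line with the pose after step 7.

0 60/137 60/221 21480/30277 9150/30277 2 -4 S
1 3/13 15/32 291/416 -3/832 2 -5 W
2 60/221 12/25 4152/5525 174/5525 1 -5 N
3 30/49 30/109 4740/5341 2535/5341 1 -4 E
4 60/137 60/221 21480/30277 9150/30277 2 -4 S
5 3/13 15/32 291/416 -3/832 2 -5 W
6 60/221 12/25 4152/5525 174/5525 1 -5 N
7 30/49 30/109 4740/5341 2535/5341 1 -4 E
final 2 -4 S

n=0: pose=(2,-4,S); sL=60/137, sR=60/221; mL=21480/30277, mR=9150/30277; mL+mR=30630/30277 → advance +1; mR−mL=-90/221 → turn -1·90°
n=1: pose=(2,-5,W); sL=3/13, sR=15/32; mL=291/416, mR=-3/832; mL+mR=579/832 → advance +1; mR−mL=-45/64 → turn -1·90°
n=2: pose=(1,-5,N); sL=60/221, sR=12/25; mL=4152/5525, mR=174/5525; mL+mR=4326/5525 → advance +1; mR−mL=-18/25 → turn -1·90°
n=3: pose=(1,-4,E); sL=30/49, sR=30/109; mL=4740/5341, mR=2535/5341; mL+mR=7275/5341 → advance +1; mR−mL=-45/109 → turn -1·90°
n=4: pose=(2,-4,S); sL=60/137, sR=60/221; mL=21480/30277, mR=9150/30277; mL+mR=30630/30277 → advance +1; mR−mL=-90/221 → turn -1·90°
n=5: pose=(2,-5,W); sL=3/13, sR=15/32; mL=291/416, mR=-3/832; mL+mR=579/832 → advance +1; mR−mL=-45/64 → turn -1·90°
n=6: pose=(1,-5,N); sL=60/221, sR=12/25; mL=4152/5525, mR=174/5525; mL+mR=4326/5525 → advance +1; mR−mL=-18/25 → turn -1·90°
n=7: pose=(1,-4,E); sL=30/49, sR=30/109; mL=4740/5341, mR=2535/5341; mL+mR=7275/5341 → advance +1; mR−mL=-45/109 → turn -1·90°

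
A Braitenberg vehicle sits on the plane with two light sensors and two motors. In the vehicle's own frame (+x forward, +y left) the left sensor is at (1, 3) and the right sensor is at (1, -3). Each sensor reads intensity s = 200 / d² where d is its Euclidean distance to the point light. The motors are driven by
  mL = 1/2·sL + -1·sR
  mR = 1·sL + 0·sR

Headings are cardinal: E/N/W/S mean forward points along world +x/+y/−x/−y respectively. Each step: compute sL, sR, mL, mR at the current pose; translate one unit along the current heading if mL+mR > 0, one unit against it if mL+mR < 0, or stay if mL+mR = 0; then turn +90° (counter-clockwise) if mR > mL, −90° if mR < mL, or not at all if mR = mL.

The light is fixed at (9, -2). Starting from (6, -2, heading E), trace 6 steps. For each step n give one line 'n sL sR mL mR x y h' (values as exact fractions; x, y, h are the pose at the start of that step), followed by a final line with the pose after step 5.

n=0: pose=(6,-2,E); sL=200/13, sR=200/13; mL=-100/13, mR=200/13; mL+mR=100/13 → advance +1; mR−mL=300/13 → turn +1·90°
n=1: pose=(7,-2,N); sL=100/13, sR=100; mL=-1250/13, mR=100/13; mL+mR=-1150/13 → advance -1; mR−mL=1350/13 → turn +1·90°
n=2: pose=(7,-3,W); sL=8, sR=200/13; mL=-148/13, mR=8; mL+mR=-44/13 → advance -1; mR−mL=252/13 → turn +1·90°
n=3: pose=(8,-3,S); sL=25, sR=10; mL=5/2, mR=25; mL+mR=55/2 → advance +1; mR−mL=45/2 → turn +1·90°
n=4: pose=(8,-4,E); sL=200, sR=8; mL=92, mR=200; mL+mR=292 → advance +1; mR−mL=108 → turn +1·90°
n=5: pose=(9,-4,N); sL=20, sR=20; mL=-10, mR=20; mL+mR=10 → advance +1; mR−mL=30 → turn +1·90°

0 200/13 200/13 -100/13 200/13 6 -2 E
1 100/13 100 -1250/13 100/13 7 -2 N
2 8 200/13 -148/13 8 7 -3 W
3 25 10 5/2 25 8 -3 S
4 200 8 92 200 8 -4 E
5 20 20 -10 20 9 -4 N
final 9 -3 W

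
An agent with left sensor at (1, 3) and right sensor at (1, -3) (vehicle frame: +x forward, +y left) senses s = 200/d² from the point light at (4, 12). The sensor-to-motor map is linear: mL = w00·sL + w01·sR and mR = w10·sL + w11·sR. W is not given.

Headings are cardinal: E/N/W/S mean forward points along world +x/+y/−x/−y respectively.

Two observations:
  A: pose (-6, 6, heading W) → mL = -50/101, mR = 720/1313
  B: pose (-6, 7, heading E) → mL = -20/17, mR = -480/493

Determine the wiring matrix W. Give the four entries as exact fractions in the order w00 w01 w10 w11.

obs A: pose=(-6,6,W) → sL=100/101, sR=20/13, mL=-50/101, mR=720/1313
obs B: pose=(-6,7,E) → sL=40/17, sR=40/29, mL=-20/17, mR=-480/493
sensor matrix S = [[100/101, 20/13], [40/17, 40/29]]; det S = -1459200/647309
solve [mL_A; mL_B] = S·[w00; w01] and [mR_A; mR_B] = S·[w10; w11]:
  w00 = -1/2, w01 = 0, w10 = -1, w11 = 1

-1/2 0 -1 1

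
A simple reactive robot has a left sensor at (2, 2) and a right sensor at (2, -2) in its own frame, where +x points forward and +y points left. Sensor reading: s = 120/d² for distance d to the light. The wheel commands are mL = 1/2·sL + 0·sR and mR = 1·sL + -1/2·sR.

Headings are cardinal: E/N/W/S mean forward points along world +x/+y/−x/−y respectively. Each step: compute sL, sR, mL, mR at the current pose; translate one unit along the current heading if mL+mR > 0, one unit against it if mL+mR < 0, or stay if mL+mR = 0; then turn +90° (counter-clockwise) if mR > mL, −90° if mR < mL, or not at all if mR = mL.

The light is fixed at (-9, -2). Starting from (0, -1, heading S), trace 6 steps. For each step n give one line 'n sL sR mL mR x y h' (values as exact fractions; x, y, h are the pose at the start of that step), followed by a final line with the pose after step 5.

n=0: pose=(0,-1,S); sL=60/61, sR=12/5; mL=30/61, mR=-66/305; mL+mR=84/305 → advance +1; mR−mL=-216/305 → turn -1·90°
n=1: pose=(0,-2,W); sL=120/53, sR=120/53; mL=60/53, mR=60/53; mL+mR=120/53 → advance +1; mR−mL=0 → turn +0·90°
n=2: pose=(-1,-2,W); sL=3, sR=3; mL=3/2, mR=3/2; mL+mR=3 → advance +1; mR−mL=0 → turn +0·90°
n=3: pose=(-2,-2,W); sL=120/29, sR=120/29; mL=60/29, mR=60/29; mL+mR=120/29 → advance +1; mR−mL=0 → turn +0·90°
n=4: pose=(-3,-2,W); sL=6, sR=6; mL=3, mR=3; mL+mR=6 → advance +1; mR−mL=0 → turn +0·90°
n=5: pose=(-4,-2,W); sL=120/13, sR=120/13; mL=60/13, mR=60/13; mL+mR=120/13 → advance +1; mR−mL=0 → turn +0·90°

0 60/61 12/5 30/61 -66/305 0 -1 S
1 120/53 120/53 60/53 60/53 0 -2 W
2 3 3 3/2 3/2 -1 -2 W
3 120/29 120/29 60/29 60/29 -2 -2 W
4 6 6 3 3 -3 -2 W
5 120/13 120/13 60/13 60/13 -4 -2 W
final -5 -2 W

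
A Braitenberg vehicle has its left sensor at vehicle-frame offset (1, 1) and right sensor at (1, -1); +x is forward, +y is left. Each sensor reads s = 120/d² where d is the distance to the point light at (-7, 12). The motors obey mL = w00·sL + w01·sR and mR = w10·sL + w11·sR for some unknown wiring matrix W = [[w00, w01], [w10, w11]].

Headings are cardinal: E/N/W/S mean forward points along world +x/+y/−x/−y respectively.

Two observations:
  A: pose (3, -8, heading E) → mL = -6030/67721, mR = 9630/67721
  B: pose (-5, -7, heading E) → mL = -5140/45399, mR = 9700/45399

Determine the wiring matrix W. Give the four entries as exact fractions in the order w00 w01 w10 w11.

obs A: pose=(3,-8,E) → sL=60/241, sR=60/281, mL=-6030/67721, mR=9630/67721
obs B: pose=(-5,-7,E) → sL=40/111, sR=120/409, mL=-5140/45399, mR=9700/45399
sensor matrix S = [[60/241, 60/281], [40/111, 120/409]]; det S = -3996800/1024821893
solve [mL_A; mL_B] = S·[w00; w01] and [mR_A; mR_B] = S·[w10; w11]:
  w00 = 1/2, w01 = -1, w10 = 1, w11 = -1/2

1/2 -1 1 -1/2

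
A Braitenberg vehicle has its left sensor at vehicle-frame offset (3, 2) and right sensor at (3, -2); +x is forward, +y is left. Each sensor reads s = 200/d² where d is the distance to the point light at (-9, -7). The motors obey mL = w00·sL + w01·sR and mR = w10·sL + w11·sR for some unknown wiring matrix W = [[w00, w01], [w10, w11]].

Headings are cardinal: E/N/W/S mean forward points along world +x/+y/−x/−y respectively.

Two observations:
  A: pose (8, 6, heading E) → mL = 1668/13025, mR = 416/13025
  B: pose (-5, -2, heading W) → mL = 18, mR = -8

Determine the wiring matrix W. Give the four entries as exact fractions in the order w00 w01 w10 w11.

1 -1/2 -1/2 1/2

obs A: pose=(8,6,E) → sL=8/25, sR=200/521, mL=1668/13025, mR=416/13025
obs B: pose=(-5,-2,W) → sL=20, sR=4, mL=18, mR=-8
sensor matrix S = [[8/25, 200/521], [20, 4]]; det S = -83328/13025
solve [mL_A; mL_B] = S·[w00; w01] and [mR_A; mR_B] = S·[w10; w11]:
  w00 = 1, w01 = -1/2, w10 = -1/2, w11 = 1/2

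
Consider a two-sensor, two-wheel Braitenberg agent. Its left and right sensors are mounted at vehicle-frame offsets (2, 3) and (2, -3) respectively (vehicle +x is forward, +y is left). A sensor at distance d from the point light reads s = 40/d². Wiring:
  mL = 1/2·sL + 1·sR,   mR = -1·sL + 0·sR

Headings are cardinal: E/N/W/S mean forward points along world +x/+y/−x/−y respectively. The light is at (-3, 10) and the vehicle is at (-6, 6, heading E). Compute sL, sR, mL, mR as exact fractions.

20 4/5 54/5 -20

left sensor world pos  = (-4, 9); dL² = 2
right sensor world pos = (-4, 3); dR² = 50
sL = 40/2 = 20
sR = 40/50 = 4/5
mL = 1/2·sL + 1·sR = 54/5
mR = -1·sL + 0·sR = -20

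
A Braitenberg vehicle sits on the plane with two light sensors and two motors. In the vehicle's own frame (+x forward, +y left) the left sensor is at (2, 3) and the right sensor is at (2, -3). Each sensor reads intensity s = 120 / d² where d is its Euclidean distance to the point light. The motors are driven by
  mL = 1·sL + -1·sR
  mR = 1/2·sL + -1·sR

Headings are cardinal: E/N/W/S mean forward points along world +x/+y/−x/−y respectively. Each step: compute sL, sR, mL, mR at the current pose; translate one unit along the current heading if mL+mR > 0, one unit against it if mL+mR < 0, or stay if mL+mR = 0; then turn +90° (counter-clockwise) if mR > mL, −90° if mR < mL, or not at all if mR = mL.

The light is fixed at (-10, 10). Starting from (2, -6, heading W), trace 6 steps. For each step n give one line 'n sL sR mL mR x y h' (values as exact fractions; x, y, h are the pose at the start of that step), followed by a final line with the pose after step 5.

n=0: pose=(2,-6,W); sL=120/461, sR=120/269; mL=-23040/124009, mR=-39180/124009; mL+mR=-62220/124009 → advance -1; mR−mL=-60/461 → turn -1·90°
n=1: pose=(3,-6,N); sL=15/37, sR=30/113; mL=585/4181, mR=-525/8362; mL+mR=645/8362 → advance +1; mR−mL=-15/74 → turn -1·90°
n=2: pose=(3,-5,E); sL=40/123, sR=40/183; mL=800/7503, mR=-140/2501; mL+mR=380/7503 → advance +1; mR−mL=-20/123 → turn -1·90°
n=3: pose=(4,-5,S); sL=60/289, sR=12/41; mL=-1008/11849, mR=-2238/11849; mL+mR=-3246/11849 → advance -1; mR−mL=-30/289 → turn -1·90°
n=4: pose=(4,-4,W); sL=120/433, sR=24/53; mL=-4032/22949, mR=-7212/22949; mL+mR=-11244/22949 → advance -1; mR−mL=-60/433 → turn -1·90°
n=5: pose=(5,-4,N); sL=5/12, sR=10/39; mL=25/156, mR=-5/104; mL+mR=35/312 → advance +1; mR−mL=-5/24 → turn -1·90°

0 120/461 120/269 -23040/124009 -39180/124009 2 -6 W
1 15/37 30/113 585/4181 -525/8362 3 -6 N
2 40/123 40/183 800/7503 -140/2501 3 -5 E
3 60/289 12/41 -1008/11849 -2238/11849 4 -5 S
4 120/433 24/53 -4032/22949 -7212/22949 4 -4 W
5 5/12 10/39 25/156 -5/104 5 -4 N
final 5 -3 E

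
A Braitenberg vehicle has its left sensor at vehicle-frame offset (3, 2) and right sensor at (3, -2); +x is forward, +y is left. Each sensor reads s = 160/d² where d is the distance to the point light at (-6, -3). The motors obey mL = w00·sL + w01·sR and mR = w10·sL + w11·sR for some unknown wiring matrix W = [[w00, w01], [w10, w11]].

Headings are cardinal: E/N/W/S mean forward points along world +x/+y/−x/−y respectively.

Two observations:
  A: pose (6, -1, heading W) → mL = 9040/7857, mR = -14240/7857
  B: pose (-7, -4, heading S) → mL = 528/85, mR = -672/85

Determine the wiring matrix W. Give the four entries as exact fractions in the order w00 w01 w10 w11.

obs A: pose=(6,-1,W) → sL=160/81, sR=160/97, mL=9040/7857, mR=-14240/7857
obs B: pose=(-7,-4,S) → sL=160/17, sR=32/5, mL=528/85, mR=-672/85
sensor matrix S = [[160/81, 160/97], [160/17, 32/5]]; det S = -385024/133569
solve [mL_A; mL_B] = S·[w00; w01] and [mR_A; mR_B] = S·[w10; w11]:
  w00 = 1, w01 = -1/2, w10 = -1/2, w11 = -1/2

1 -1/2 -1/2 -1/2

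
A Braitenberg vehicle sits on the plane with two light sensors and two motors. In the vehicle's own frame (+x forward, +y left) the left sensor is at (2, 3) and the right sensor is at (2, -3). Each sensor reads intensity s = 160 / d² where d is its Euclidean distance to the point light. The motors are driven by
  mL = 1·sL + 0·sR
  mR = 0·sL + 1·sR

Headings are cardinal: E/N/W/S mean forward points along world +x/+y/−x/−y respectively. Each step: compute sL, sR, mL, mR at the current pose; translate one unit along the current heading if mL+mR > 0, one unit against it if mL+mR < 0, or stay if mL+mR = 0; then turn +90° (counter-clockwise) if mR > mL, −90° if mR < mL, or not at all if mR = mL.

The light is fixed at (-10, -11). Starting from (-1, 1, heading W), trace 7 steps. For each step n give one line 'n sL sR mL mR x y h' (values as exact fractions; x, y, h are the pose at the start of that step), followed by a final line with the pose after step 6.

n=0: pose=(-1,1,W); sL=16/13, sR=80/137; mL=16/13, mR=80/137; mL+mR=3232/1781 → advance +1; mR−mL=-1152/1781 → turn -1·90°
n=1: pose=(-2,1,N); sL=160/221, sR=160/317; mL=160/221, mR=160/317; mL+mR=86080/70057 → advance +1; mR−mL=-15360/70057 → turn -1·90°
n=2: pose=(-2,2,E); sL=40/89, sR=4/5; mL=40/89, mR=4/5; mL+mR=556/445 → advance +1; mR−mL=156/445 → turn +1·90°
n=3: pose=(-1,2,N); sL=160/261, sR=160/369; mL=160/261, mR=160/369; mL+mR=11200/10701 → advance +1; mR−mL=-640/3567 → turn -1·90°
n=4: pose=(-1,3,E); sL=16/41, sR=80/121; mL=16/41, mR=80/121; mL+mR=5216/4961 → advance +1; mR−mL=1344/4961 → turn +1·90°
n=5: pose=(0,3,N); sL=32/61, sR=32/85; mL=32/61, mR=32/85; mL+mR=4672/5185 → advance +1; mR−mL=-768/5185 → turn -1·90°
n=6: pose=(0,4,E); sL=40/117, sR=5/9; mL=40/117, mR=5/9; mL+mR=35/39 → advance +1; mR−mL=25/117 → turn +1·90°

0 16/13 80/137 16/13 80/137 -1 1 W
1 160/221 160/317 160/221 160/317 -2 1 N
2 40/89 4/5 40/89 4/5 -2 2 E
3 160/261 160/369 160/261 160/369 -1 2 N
4 16/41 80/121 16/41 80/121 -1 3 E
5 32/61 32/85 32/61 32/85 0 3 N
6 40/117 5/9 40/117 5/9 0 4 E
final 1 4 N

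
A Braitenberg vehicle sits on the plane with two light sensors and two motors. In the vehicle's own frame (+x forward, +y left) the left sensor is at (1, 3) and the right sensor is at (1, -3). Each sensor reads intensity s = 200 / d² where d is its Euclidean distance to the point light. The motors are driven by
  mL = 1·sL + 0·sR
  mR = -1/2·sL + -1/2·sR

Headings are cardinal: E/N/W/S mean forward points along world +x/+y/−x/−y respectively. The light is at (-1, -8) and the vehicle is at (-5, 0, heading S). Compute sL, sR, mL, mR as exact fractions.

4 100/49 4 -148/49

left sensor world pos  = (-2, -1); dL² = 50
right sensor world pos = (-8, -1); dR² = 98
sL = 200/50 = 4
sR = 200/98 = 100/49
mL = 1·sL + 0·sR = 4
mR = -1/2·sL + -1/2·sR = -148/49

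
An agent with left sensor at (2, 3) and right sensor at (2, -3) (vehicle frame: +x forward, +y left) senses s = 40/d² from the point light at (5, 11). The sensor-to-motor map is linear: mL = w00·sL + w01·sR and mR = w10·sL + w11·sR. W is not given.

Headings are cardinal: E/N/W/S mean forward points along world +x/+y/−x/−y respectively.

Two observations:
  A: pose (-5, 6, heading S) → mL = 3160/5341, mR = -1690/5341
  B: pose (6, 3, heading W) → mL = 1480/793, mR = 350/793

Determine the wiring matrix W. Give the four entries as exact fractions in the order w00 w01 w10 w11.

1 1 -1 1/2

obs A: pose=(-5,6,S) → sL=20/49, sR=20/109, mL=3160/5341, mR=-1690/5341
obs B: pose=(6,3,W) → sL=20/61, sR=20/13, mL=1480/793, mR=350/793
sensor matrix S = [[20/49, 20/109], [20/61, 20/13]]; det S = 2404800/4235413
solve [mL_A; mL_B] = S·[w00; w01] and [mR_A; mR_B] = S·[w10; w11]:
  w00 = 1, w01 = 1, w10 = -1, w11 = 1/2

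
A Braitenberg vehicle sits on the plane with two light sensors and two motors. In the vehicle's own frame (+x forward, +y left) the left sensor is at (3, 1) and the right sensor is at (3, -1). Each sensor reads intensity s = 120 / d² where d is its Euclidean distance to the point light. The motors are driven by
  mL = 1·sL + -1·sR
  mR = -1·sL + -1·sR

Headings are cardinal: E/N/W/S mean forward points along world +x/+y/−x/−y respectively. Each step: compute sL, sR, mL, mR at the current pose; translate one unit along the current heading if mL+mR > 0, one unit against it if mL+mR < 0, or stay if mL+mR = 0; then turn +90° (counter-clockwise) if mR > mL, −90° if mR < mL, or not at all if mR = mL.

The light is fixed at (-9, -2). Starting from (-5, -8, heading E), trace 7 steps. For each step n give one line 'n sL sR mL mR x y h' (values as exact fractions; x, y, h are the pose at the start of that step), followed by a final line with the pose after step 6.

n=0: pose=(-5,-8,E); sL=60/37, sR=60/49; mL=720/1813, mR=-5160/1813; mL+mR=-120/49 → advance -1; mR−mL=-120/37 → turn -1·90°
n=1: pose=(-6,-8,S); sL=120/97, sR=24/17; mL=-288/1649, mR=-4368/1649; mL+mR=-48/17 → advance -1; mR−mL=-240/97 → turn -1·90°
n=2: pose=(-6,-7,W); sL=10/3, sR=15/2; mL=-25/6, mR=-65/6; mL+mR=-15 → advance -1; mR−mL=-20/3 → turn -1·90°
n=3: pose=(-5,-7,N); sL=120/13, sR=120/29; mL=1920/377, mR=-5040/377; mL+mR=-240/29 → advance -1; mR−mL=-240/13 → turn -1·90°
n=4: pose=(-5,-8,E); sL=60/37, sR=60/49; mL=720/1813, mR=-5160/1813; mL+mR=-120/49 → advance -1; mR−mL=-120/37 → turn -1·90°
n=5: pose=(-6,-8,S); sL=120/97, sR=24/17; mL=-288/1649, mR=-4368/1649; mL+mR=-48/17 → advance -1; mR−mL=-240/97 → turn -1·90°
n=6: pose=(-6,-7,W); sL=10/3, sR=15/2; mL=-25/6, mR=-65/6; mL+mR=-15 → advance -1; mR−mL=-20/3 → turn -1·90°

0 60/37 60/49 720/1813 -5160/1813 -5 -8 E
1 120/97 24/17 -288/1649 -4368/1649 -6 -8 S
2 10/3 15/2 -25/6 -65/6 -6 -7 W
3 120/13 120/29 1920/377 -5040/377 -5 -7 N
4 60/37 60/49 720/1813 -5160/1813 -5 -8 E
5 120/97 24/17 -288/1649 -4368/1649 -6 -8 S
6 10/3 15/2 -25/6 -65/6 -6 -7 W
final -5 -7 N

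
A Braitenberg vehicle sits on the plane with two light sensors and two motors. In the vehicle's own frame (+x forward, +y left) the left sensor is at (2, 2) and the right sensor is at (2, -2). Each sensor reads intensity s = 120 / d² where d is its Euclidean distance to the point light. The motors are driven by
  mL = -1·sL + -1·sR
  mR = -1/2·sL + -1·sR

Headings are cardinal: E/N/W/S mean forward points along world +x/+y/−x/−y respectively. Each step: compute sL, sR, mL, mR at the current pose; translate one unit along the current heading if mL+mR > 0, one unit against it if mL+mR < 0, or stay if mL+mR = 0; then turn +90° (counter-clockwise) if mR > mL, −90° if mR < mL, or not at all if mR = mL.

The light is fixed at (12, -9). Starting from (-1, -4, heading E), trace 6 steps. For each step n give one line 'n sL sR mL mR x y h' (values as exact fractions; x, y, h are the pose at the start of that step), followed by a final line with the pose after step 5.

0 12/17 12/13 -360/221 -282/221 -1 -4 E
1 24/61 120/193 -11952/11773 -9636/11773 -2 -4 N
2 6/13 30/73 -828/949 -609/949 -2 -5 W
3 24/25 120/229 -8496/5725 -5748/5725 -1 -5 S
4 12/17 12/13 -360/221 -282/221 -1 -4 E
5 24/61 120/193 -11952/11773 -9636/11773 -2 -4 N
final -2 -5 W

n=0: pose=(-1,-4,E); sL=12/17, sR=12/13; mL=-360/221, mR=-282/221; mL+mR=-642/221 → advance -1; mR−mL=6/17 → turn +1·90°
n=1: pose=(-2,-4,N); sL=24/61, sR=120/193; mL=-11952/11773, mR=-9636/11773; mL+mR=-21588/11773 → advance -1; mR−mL=12/61 → turn +1·90°
n=2: pose=(-2,-5,W); sL=6/13, sR=30/73; mL=-828/949, mR=-609/949; mL+mR=-1437/949 → advance -1; mR−mL=3/13 → turn +1·90°
n=3: pose=(-1,-5,S); sL=24/25, sR=120/229; mL=-8496/5725, mR=-5748/5725; mL+mR=-14244/5725 → advance -1; mR−mL=12/25 → turn +1·90°
n=4: pose=(-1,-4,E); sL=12/17, sR=12/13; mL=-360/221, mR=-282/221; mL+mR=-642/221 → advance -1; mR−mL=6/17 → turn +1·90°
n=5: pose=(-2,-4,N); sL=24/61, sR=120/193; mL=-11952/11773, mR=-9636/11773; mL+mR=-21588/11773 → advance -1; mR−mL=12/61 → turn +1·90°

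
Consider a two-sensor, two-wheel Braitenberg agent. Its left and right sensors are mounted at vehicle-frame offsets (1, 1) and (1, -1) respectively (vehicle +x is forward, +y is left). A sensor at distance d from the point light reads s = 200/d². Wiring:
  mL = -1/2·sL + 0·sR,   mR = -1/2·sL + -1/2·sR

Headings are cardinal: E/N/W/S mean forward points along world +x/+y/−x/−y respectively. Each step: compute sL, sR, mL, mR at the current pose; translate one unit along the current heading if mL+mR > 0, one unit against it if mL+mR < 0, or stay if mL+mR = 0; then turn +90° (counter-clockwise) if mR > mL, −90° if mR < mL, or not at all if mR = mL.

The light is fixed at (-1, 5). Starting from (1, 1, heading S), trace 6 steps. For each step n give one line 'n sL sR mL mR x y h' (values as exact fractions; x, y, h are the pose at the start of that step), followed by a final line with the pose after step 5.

n=0: pose=(1,1,S); sL=100/17, sR=100/13; mL=-50/17, mR=-1500/221; mL+mR=-2150/221 → advance -1; mR−mL=-50/13 → turn -1·90°
n=1: pose=(1,2,W); sL=200/17, sR=40; mL=-100/17, mR=-440/17; mL+mR=-540/17 → advance -1; mR−mL=-20 → turn -1·90°
n=2: pose=(2,2,N); sL=25, sR=10; mL=-25/2, mR=-35/2; mL+mR=-30 → advance -1; mR−mL=-5 → turn -1·90°
n=3: pose=(2,1,E); sL=8, sR=200/41; mL=-4, mR=-264/41; mL+mR=-428/41 → advance -1; mR−mL=-100/41 → turn -1·90°
n=4: pose=(1,1,S); sL=100/17, sR=100/13; mL=-50/17, mR=-1500/221; mL+mR=-2150/221 → advance -1; mR−mL=-50/13 → turn -1·90°
n=5: pose=(1,2,W); sL=200/17, sR=40; mL=-100/17, mR=-440/17; mL+mR=-540/17 → advance -1; mR−mL=-20 → turn -1·90°

0 100/17 100/13 -50/17 -1500/221 1 1 S
1 200/17 40 -100/17 -440/17 1 2 W
2 25 10 -25/2 -35/2 2 2 N
3 8 200/41 -4 -264/41 2 1 E
4 100/17 100/13 -50/17 -1500/221 1 1 S
5 200/17 40 -100/17 -440/17 1 2 W
final 2 2 N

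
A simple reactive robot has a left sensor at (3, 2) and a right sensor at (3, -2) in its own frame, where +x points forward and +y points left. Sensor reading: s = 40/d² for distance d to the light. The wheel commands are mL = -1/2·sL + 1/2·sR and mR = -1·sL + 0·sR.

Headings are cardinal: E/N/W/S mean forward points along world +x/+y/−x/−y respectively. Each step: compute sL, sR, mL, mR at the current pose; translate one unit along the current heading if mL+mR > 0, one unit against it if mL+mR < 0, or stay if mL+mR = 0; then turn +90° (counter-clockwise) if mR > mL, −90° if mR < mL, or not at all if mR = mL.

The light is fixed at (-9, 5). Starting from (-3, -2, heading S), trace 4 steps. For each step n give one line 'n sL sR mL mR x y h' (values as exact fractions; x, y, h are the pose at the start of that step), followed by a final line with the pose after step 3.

n=0: pose=(-3,-2,S); sL=10/41, sR=10/29; mL=60/1189, mR=-10/41; mL+mR=-230/1189 → advance -1; mR−mL=-350/1189 → turn -1·90°
n=1: pose=(-3,-1,W); sL=40/73, sR=8/5; mL=192/365, mR=-40/73; mL+mR=-8/365 → advance -1; mR−mL=-392/365 → turn -1·90°
n=2: pose=(-2,-1,N); sL=20/17, sR=4/9; mL=-56/153, mR=-20/17; mL+mR=-236/153 → advance -1; mR−mL=-124/153 → turn -1·90°
n=3: pose=(-2,-2,E); sL=8/25, sR=40/181; mL=-224/4525, mR=-8/25; mL+mR=-1672/4525 → advance -1; mR−mL=-1224/4525 → turn -1·90°

0 10/41 10/29 60/1189 -10/41 -3 -2 S
1 40/73 8/5 192/365 -40/73 -3 -1 W
2 20/17 4/9 -56/153 -20/17 -2 -1 N
3 8/25 40/181 -224/4525 -8/25 -2 -2 E
final -3 -2 S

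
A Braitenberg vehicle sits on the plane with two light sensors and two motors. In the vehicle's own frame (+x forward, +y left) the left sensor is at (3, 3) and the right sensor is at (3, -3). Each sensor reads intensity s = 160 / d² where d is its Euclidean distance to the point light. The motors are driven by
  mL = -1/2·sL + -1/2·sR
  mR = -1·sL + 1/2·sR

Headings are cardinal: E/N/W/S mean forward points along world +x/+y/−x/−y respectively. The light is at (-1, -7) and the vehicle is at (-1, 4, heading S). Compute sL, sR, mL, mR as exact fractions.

160/73 160/73 -160/73 -80/73

left sensor world pos  = (2, 1); dL² = 73
right sensor world pos = (-4, 1); dR² = 73
sL = 160/73 = 160/73
sR = 160/73 = 160/73
mL = -1/2·sL + -1/2·sR = -160/73
mR = -1·sL + 1/2·sR = -80/73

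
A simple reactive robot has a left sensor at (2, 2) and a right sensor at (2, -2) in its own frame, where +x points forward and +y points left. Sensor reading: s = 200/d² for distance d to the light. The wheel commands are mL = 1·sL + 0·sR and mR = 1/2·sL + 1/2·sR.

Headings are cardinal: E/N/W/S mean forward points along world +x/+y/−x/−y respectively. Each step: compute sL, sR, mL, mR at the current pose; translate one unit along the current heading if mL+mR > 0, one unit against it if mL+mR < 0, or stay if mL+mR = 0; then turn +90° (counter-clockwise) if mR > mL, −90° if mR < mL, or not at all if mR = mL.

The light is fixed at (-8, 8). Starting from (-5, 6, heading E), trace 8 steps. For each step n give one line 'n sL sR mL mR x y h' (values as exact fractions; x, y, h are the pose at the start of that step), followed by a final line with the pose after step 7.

0 8 200/41 8 264/41 -5 6 E
1 50/13 10 50/13 90/13 -4 6 S
2 200/37 200/61 200/37 9800/2257 -4 5 E
3 100/37 100/17 100/37 2700/629 -3 5 S
4 200/53 40/17 200/53 2760/901 -3 4 E
5 2 50/13 2 38/13 -2 4 S
6 200/73 200/113 200/73 18600/8249 -2 3 E
7 20/13 100/37 20/13 1020/481 -1 3 S
final -1 2 E

n=0: pose=(-5,6,E); sL=8, sR=200/41; mL=8, mR=264/41; mL+mR=592/41 → advance +1; mR−mL=-64/41 → turn -1·90°
n=1: pose=(-4,6,S); sL=50/13, sR=10; mL=50/13, mR=90/13; mL+mR=140/13 → advance +1; mR−mL=40/13 → turn +1·90°
n=2: pose=(-4,5,E); sL=200/37, sR=200/61; mL=200/37, mR=9800/2257; mL+mR=22000/2257 → advance +1; mR−mL=-2400/2257 → turn -1·90°
n=3: pose=(-3,5,S); sL=100/37, sR=100/17; mL=100/37, mR=2700/629; mL+mR=4400/629 → advance +1; mR−mL=1000/629 → turn +1·90°
n=4: pose=(-3,4,E); sL=200/53, sR=40/17; mL=200/53, mR=2760/901; mL+mR=6160/901 → advance +1; mR−mL=-640/901 → turn -1·90°
n=5: pose=(-2,4,S); sL=2, sR=50/13; mL=2, mR=38/13; mL+mR=64/13 → advance +1; mR−mL=12/13 → turn +1·90°
n=6: pose=(-2,3,E); sL=200/73, sR=200/113; mL=200/73, mR=18600/8249; mL+mR=41200/8249 → advance +1; mR−mL=-4000/8249 → turn -1·90°
n=7: pose=(-1,3,S); sL=20/13, sR=100/37; mL=20/13, mR=1020/481; mL+mR=1760/481 → advance +1; mR−mL=280/481 → turn +1·90°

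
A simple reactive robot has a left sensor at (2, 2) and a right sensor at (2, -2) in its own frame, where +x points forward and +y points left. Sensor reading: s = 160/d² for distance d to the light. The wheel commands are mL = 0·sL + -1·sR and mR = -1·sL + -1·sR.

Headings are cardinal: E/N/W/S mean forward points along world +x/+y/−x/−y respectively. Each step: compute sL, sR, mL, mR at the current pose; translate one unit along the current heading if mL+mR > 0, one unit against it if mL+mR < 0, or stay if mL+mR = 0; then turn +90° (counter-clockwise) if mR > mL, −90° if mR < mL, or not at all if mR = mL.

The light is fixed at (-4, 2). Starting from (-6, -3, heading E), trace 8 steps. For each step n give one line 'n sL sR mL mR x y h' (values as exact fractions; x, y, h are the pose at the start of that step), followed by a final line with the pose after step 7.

0 160/9 160/49 -160/49 -9280/441 -6 -3 E
1 16/5 80/37 -80/37 -992/185 -7 -3 S
2 160/61 160/29 -160/29 -14400/1769 -7 -2 W
3 8 40 -40 -48 -6 -2 N
4 160/9 160/49 -160/49 -9280/441 -6 -3 E
5 16/5 80/37 -80/37 -992/185 -7 -3 S
6 160/61 160/29 -160/29 -14400/1769 -7 -2 W
7 8 40 -40 -48 -6 -2 N
final -6 -3 E

n=0: pose=(-6,-3,E); sL=160/9, sR=160/49; mL=-160/49, mR=-9280/441; mL+mR=-10720/441 → advance -1; mR−mL=-160/9 → turn -1·90°
n=1: pose=(-7,-3,S); sL=16/5, sR=80/37; mL=-80/37, mR=-992/185; mL+mR=-1392/185 → advance -1; mR−mL=-16/5 → turn -1·90°
n=2: pose=(-7,-2,W); sL=160/61, sR=160/29; mL=-160/29, mR=-14400/1769; mL+mR=-24160/1769 → advance -1; mR−mL=-160/61 → turn -1·90°
n=3: pose=(-6,-2,N); sL=8, sR=40; mL=-40, mR=-48; mL+mR=-88 → advance -1; mR−mL=-8 → turn -1·90°
n=4: pose=(-6,-3,E); sL=160/9, sR=160/49; mL=-160/49, mR=-9280/441; mL+mR=-10720/441 → advance -1; mR−mL=-160/9 → turn -1·90°
n=5: pose=(-7,-3,S); sL=16/5, sR=80/37; mL=-80/37, mR=-992/185; mL+mR=-1392/185 → advance -1; mR−mL=-16/5 → turn -1·90°
n=6: pose=(-7,-2,W); sL=160/61, sR=160/29; mL=-160/29, mR=-14400/1769; mL+mR=-24160/1769 → advance -1; mR−mL=-160/61 → turn -1·90°
n=7: pose=(-6,-2,N); sL=8, sR=40; mL=-40, mR=-48; mL+mR=-88 → advance -1; mR−mL=-8 → turn -1·90°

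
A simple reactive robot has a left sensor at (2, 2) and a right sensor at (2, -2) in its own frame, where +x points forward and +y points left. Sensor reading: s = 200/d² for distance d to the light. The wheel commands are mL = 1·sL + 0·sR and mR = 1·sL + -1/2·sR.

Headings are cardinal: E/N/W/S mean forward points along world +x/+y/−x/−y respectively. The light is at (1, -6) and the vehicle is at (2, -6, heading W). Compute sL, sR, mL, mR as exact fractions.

40 40 40 20

left sensor world pos  = (0, -8); dL² = 5
right sensor world pos = (0, -4); dR² = 5
sL = 200/5 = 40
sR = 200/5 = 40
mL = 1·sL + 0·sR = 40
mR = 1·sL + -1/2·sR = 20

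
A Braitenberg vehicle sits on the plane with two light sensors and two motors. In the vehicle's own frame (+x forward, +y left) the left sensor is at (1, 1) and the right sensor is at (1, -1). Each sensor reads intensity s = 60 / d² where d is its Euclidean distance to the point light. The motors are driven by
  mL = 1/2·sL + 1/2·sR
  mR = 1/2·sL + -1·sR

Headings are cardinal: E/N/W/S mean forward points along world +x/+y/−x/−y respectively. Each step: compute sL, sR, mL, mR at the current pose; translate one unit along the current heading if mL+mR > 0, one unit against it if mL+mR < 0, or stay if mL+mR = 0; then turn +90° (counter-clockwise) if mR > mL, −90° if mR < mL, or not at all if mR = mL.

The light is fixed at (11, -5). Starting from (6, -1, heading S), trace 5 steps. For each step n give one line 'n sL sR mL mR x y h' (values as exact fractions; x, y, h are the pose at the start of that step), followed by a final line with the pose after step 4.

0 12/5 4/3 28/15 -2/15 6 -1 S
1 3/2 15/13 69/52 -21/52 6 -2 W
2 12/13 60/41 636/533 -534/533 5 -2 N
3 6/5 30/17 126/85 -99/85 5 -1 E
4 12/5 4/3 28/15 -2/15 6 -1 S
final 6 -2 W

n=0: pose=(6,-1,S); sL=12/5, sR=4/3; mL=28/15, mR=-2/15; mL+mR=26/15 → advance +1; mR−mL=-2 → turn -1·90°
n=1: pose=(6,-2,W); sL=3/2, sR=15/13; mL=69/52, mR=-21/52; mL+mR=12/13 → advance +1; mR−mL=-45/26 → turn -1·90°
n=2: pose=(5,-2,N); sL=12/13, sR=60/41; mL=636/533, mR=-534/533; mL+mR=102/533 → advance +1; mR−mL=-90/41 → turn -1·90°
n=3: pose=(5,-1,E); sL=6/5, sR=30/17; mL=126/85, mR=-99/85; mL+mR=27/85 → advance +1; mR−mL=-45/17 → turn -1·90°
n=4: pose=(6,-1,S); sL=12/5, sR=4/3; mL=28/15, mR=-2/15; mL+mR=26/15 → advance +1; mR−mL=-2 → turn -1·90°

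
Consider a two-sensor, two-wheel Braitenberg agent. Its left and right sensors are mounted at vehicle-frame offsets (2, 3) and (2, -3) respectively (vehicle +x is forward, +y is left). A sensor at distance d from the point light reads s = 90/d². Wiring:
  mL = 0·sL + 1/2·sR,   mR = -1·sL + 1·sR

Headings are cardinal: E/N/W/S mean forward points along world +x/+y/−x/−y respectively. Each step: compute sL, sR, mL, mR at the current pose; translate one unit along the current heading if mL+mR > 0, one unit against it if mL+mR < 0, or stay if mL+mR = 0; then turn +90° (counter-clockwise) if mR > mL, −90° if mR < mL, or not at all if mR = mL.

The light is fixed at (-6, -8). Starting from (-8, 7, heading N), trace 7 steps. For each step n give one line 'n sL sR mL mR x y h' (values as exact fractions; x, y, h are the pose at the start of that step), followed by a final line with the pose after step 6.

n=0: pose=(-8,7,N); sL=45/157, sR=9/29; mL=9/58, mR=108/4553; mL+mR=1629/9106 → advance +1; mR−mL=-1197/9106 → turn -1·90°
n=1: pose=(-8,8,E); sL=90/361, sR=90/169; mL=45/169, mR=17280/61009; mL+mR=33525/61009 → advance +1; mR−mL=1035/61009 → turn +1·90°
n=2: pose=(-7,8,N); sL=9/34, sR=45/164; mL=45/328, mR=27/2788; mL+mR=819/5576 → advance +1; mR−mL=-711/5576 → turn -1·90°
n=3: pose=(-7,9,E); sL=90/401, sR=90/197; mL=45/197, mR=18360/78997; mL+mR=36405/78997 → advance +1; mR−mL=315/78997 → turn +1·90°
n=4: pose=(-6,9,N); sL=9/37, sR=9/37; mL=9/74, mR=0; mL+mR=9/74 → advance +1; mR−mL=-9/74 → turn -1·90°
n=5: pose=(-6,10,E); sL=18/89, sR=90/229; mL=45/229, mR=3888/20381; mL+mR=7893/20381 → advance +1; mR−mL=-117/20381 → turn -1·90°
n=6: pose=(-5,10,S); sL=45/136, sR=9/26; mL=9/52, mR=27/1768; mL+mR=333/1768 → advance +1; mR−mL=-279/1768 → turn -1·90°

0 45/157 9/29 9/58 108/4553 -8 7 N
1 90/361 90/169 45/169 17280/61009 -8 8 E
2 9/34 45/164 45/328 27/2788 -7 8 N
3 90/401 90/197 45/197 18360/78997 -7 9 E
4 9/37 9/37 9/74 0 -6 9 N
5 18/89 90/229 45/229 3888/20381 -6 10 E
6 45/136 9/26 9/52 27/1768 -5 10 S
final -5 9 W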